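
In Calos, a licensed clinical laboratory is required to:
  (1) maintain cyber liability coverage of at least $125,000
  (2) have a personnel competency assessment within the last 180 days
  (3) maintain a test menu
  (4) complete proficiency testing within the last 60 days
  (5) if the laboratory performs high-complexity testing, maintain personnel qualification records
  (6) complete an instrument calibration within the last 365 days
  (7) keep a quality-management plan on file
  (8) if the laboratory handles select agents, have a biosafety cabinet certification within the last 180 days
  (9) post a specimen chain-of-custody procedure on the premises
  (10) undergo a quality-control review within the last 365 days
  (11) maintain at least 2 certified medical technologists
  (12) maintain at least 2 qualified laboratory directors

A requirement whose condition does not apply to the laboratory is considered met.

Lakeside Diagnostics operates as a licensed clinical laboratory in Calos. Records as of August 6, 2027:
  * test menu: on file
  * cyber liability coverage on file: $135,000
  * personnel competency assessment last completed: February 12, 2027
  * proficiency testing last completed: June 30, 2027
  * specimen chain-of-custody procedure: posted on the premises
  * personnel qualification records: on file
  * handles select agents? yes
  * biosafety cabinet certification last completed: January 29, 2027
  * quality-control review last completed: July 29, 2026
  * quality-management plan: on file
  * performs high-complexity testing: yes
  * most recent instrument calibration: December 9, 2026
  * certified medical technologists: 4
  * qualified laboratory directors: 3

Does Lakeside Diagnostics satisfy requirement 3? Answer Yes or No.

Yes

3. test menu present → met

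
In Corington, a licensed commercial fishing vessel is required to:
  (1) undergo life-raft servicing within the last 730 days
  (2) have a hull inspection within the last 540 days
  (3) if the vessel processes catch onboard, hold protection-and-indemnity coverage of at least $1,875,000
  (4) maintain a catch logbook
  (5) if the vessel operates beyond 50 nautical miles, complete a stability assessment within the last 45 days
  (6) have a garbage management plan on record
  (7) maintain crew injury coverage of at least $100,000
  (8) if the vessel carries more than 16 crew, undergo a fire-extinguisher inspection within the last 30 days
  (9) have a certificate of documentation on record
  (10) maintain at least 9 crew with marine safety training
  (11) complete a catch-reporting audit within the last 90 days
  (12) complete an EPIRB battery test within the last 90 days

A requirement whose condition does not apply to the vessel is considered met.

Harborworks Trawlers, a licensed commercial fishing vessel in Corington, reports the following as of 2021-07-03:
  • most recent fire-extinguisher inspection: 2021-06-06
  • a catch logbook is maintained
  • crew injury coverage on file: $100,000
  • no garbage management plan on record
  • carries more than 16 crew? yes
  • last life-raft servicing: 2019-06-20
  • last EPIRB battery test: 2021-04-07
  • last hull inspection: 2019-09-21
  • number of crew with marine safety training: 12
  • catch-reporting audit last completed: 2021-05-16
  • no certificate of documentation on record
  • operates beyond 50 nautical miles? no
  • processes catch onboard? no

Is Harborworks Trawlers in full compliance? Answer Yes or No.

1. life-raft servicing 744 days ago vs limit 730 → not met
2. hull inspection 651 days ago vs limit 540 → not met
3. condition 'processes catch onboard' does not hold → requirement n/a → met
4. catch logbook present → met
5. condition 'operates beyond 50 nautical miles' does not hold → requirement n/a → met
6. garbage management plan absent → not met
7. crew injury coverage $100,000 ≥ $100,000 → met
8. condition 'carries more than 16 crew' holds; fire-extinguisher inspection 27 days ago vs limit 30 → met
9. certificate of documentation absent → not met
10. crew with marine safety training 12 ≥ 9 → met
11. catch-reporting audit 48 days ago vs limit 90 → met
12. EPIRB battery test 87 days ago vs limit 90 → met
Not met: 1, 2, 6, 9

No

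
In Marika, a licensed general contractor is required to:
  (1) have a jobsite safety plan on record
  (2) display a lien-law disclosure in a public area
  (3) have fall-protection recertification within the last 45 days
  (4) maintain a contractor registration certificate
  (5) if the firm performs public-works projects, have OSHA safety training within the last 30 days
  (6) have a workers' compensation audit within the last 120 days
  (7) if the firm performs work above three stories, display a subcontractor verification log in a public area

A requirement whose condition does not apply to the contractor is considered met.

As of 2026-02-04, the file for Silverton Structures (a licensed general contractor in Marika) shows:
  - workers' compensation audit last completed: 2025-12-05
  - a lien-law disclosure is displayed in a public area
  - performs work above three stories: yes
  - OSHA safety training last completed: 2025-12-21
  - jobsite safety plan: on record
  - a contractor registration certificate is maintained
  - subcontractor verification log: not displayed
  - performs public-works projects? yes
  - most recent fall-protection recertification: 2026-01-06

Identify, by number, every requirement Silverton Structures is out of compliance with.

5, 7

1. jobsite safety plan present → met
2. lien-law disclosure present → met
3. fall-protection recertification 29 days ago vs limit 45 → met
4. contractor registration certificate present → met
5. condition 'performs public-works projects' holds; OSHA safety training 45 days ago vs limit 30 → not met
6. workers' compensation audit 61 days ago vs limit 120 → met
7. condition 'performs work above three stories' holds; subcontractor verification log absent → not met
Not met: 5, 7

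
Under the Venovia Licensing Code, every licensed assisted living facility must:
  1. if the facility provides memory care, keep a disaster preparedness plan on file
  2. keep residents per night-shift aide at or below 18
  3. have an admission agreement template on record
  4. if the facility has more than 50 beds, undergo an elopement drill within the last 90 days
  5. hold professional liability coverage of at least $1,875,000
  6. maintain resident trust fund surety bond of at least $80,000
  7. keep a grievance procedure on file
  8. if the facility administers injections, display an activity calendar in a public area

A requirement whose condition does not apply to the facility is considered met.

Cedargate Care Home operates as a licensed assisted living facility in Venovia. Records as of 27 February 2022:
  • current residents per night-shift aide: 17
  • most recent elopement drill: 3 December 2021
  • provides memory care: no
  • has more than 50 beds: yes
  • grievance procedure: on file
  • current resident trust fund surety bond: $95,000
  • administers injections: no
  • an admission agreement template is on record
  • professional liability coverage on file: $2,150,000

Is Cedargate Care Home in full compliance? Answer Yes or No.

1. condition 'provides memory care' does not hold → requirement n/a → met
2. residents per night-shift aide 17 ≤ 18 → met
3. admission agreement template present → met
4. condition 'has more than 50 beds' holds; elopement drill 86 days ago vs limit 90 → met
5. professional liability coverage $2,150,000 ≥ $1,875,000 → met
6. resident trust fund surety bond $95,000 ≥ $80,000 → met
7. grievance procedure present → met
8. condition 'administers injections' does not hold → requirement n/a → met
All met.

Yes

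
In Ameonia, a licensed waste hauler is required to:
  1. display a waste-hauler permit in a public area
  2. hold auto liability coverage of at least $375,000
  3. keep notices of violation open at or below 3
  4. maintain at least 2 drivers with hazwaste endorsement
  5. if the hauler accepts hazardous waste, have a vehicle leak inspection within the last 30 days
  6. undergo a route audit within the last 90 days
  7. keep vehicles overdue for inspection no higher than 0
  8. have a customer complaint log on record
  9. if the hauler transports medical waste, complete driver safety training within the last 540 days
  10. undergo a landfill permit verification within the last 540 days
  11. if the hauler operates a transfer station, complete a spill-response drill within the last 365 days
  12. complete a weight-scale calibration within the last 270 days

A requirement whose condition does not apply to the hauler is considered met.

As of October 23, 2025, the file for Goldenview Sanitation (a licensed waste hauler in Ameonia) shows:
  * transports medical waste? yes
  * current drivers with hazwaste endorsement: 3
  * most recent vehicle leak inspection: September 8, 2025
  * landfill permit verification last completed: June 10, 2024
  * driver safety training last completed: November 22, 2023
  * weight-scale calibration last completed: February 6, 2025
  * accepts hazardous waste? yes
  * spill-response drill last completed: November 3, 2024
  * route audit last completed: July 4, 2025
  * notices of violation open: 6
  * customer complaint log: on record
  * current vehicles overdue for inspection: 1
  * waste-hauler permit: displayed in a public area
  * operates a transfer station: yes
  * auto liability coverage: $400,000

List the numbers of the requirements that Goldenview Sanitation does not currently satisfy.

1. waste-hauler permit present → met
2. auto liability coverage $400,000 ≥ $375,000 → met
3. notices of violation open 6 > 3 → not met
4. drivers with hazwaste endorsement 3 ≥ 2 → met
5. condition 'accepts hazardous waste' holds; vehicle leak inspection 45 days ago vs limit 30 → not met
6. route audit 111 days ago vs limit 90 → not met
7. vehicles overdue for inspection 1 > 0 → not met
8. customer complaint log present → met
9. condition 'transports medical waste' holds; driver safety training 701 days ago vs limit 540 → not met
10. landfill permit verification 500 days ago vs limit 540 → met
11. condition 'operates a transfer station' holds; spill-response drill 354 days ago vs limit 365 → met
12. weight-scale calibration 259 days ago vs limit 270 → met
Not met: 3, 5, 6, 7, 9

3, 5, 6, 7, 9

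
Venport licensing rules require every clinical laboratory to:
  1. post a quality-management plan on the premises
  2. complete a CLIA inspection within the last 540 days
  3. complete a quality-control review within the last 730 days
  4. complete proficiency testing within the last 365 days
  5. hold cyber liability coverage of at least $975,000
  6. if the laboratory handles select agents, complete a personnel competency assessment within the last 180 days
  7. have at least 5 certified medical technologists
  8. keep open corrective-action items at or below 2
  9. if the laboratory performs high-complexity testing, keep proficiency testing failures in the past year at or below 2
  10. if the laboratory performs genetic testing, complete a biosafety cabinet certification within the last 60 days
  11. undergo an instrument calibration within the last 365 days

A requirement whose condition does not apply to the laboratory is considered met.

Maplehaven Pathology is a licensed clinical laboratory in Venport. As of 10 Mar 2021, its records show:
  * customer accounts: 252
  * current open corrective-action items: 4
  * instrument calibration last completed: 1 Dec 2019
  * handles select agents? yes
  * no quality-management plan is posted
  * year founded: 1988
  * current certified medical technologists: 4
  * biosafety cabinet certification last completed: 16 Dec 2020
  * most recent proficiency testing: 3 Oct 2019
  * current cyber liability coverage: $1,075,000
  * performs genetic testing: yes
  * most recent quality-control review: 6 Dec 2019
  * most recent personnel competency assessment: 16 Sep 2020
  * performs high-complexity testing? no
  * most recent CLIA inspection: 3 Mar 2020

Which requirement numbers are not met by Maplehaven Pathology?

1, 4, 7, 8, 10, 11

1. quality-management plan absent → not met
2. CLIA inspection 372 days ago vs limit 540 → met
3. quality-control review 460 days ago vs limit 730 → met
4. proficiency testing 524 days ago vs limit 365 → not met
5. cyber liability coverage $1,075,000 ≥ $975,000 → met
6. condition 'handles select agents' holds; personnel competency assessment 175 days ago vs limit 180 → met
7. certified medical technologists 4 < 5 → not met
8. open corrective-action items 4 > 2 → not met
9. condition 'performs high-complexity testing' does not hold → requirement n/a → met
10. condition 'performs genetic testing' holds; biosafety cabinet certification 84 days ago vs limit 60 → not met
11. instrument calibration 465 days ago vs limit 365 → not met
Not met: 1, 4, 7, 8, 10, 11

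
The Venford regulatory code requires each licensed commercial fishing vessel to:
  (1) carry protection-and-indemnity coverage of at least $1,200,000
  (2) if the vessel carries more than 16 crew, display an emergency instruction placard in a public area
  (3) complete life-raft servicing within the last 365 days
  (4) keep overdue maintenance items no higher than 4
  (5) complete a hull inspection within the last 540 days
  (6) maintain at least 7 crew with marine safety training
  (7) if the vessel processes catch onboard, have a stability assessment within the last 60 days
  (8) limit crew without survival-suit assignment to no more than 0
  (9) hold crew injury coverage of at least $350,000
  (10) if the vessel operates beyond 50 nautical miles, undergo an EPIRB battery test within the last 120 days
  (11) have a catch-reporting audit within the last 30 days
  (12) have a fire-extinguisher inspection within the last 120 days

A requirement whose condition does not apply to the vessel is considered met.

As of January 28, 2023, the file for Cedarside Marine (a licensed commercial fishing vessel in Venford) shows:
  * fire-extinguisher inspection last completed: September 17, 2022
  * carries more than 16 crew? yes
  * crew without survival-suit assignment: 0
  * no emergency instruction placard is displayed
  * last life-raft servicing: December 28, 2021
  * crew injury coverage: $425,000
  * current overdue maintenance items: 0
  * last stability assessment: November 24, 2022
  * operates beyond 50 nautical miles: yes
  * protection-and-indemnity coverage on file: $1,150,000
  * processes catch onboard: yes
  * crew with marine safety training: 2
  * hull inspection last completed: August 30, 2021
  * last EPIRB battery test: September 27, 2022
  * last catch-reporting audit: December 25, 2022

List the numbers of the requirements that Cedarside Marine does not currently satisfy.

1, 2, 3, 6, 7, 10, 11, 12

1. protection-and-indemnity coverage $1,150,000 < $1,200,000 → not met
2. condition 'carries more than 16 crew' holds; emergency instruction placard absent → not met
3. life-raft servicing 396 days ago vs limit 365 → not met
4. overdue maintenance items 0 ≤ 4 → met
5. hull inspection 516 days ago vs limit 540 → met
6. crew with marine safety training 2 < 7 → not met
7. condition 'processes catch onboard' holds; stability assessment 65 days ago vs limit 60 → not met
8. crew without survival-suit assignment 0 ≤ 0 → met
9. crew injury coverage $425,000 ≥ $350,000 → met
10. condition 'operates beyond 50 nautical miles' holds; EPIRB battery test 123 days ago vs limit 120 → not met
11. catch-reporting audit 34 days ago vs limit 30 → not met
12. fire-extinguisher inspection 133 days ago vs limit 120 → not met
Not met: 1, 2, 3, 6, 7, 10, 11, 12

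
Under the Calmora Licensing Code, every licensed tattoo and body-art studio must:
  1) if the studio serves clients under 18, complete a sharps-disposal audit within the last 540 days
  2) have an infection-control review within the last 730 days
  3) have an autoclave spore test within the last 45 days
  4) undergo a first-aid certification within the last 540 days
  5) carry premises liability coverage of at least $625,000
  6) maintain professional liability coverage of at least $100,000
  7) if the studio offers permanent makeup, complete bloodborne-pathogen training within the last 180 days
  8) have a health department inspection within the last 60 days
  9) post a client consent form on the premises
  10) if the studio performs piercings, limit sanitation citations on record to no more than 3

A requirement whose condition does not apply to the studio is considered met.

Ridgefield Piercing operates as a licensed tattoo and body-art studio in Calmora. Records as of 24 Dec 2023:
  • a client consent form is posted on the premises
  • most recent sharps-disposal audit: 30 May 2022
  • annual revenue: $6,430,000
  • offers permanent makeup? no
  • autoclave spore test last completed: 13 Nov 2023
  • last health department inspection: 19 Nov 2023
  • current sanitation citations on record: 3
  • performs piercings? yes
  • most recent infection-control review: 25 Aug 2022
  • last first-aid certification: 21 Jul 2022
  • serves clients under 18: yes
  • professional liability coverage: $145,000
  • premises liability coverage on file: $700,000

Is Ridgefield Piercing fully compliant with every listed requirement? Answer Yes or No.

1. condition 'serves clients under 18' holds; sharps-disposal audit 573 days ago vs limit 540 → not met
2. infection-control review 486 days ago vs limit 730 → met
3. autoclave spore test 41 days ago vs limit 45 → met
4. first-aid certification 521 days ago vs limit 540 → met
5. premises liability coverage $700,000 ≥ $625,000 → met
6. professional liability coverage $145,000 ≥ $100,000 → met
7. condition 'offers permanent makeup' does not hold → requirement n/a → met
8. health department inspection 35 days ago vs limit 60 → met
9. client consent form present → met
10. condition 'performs piercings' holds; sanitation citations on record 3 ≤ 3 → met
Not met: 1

No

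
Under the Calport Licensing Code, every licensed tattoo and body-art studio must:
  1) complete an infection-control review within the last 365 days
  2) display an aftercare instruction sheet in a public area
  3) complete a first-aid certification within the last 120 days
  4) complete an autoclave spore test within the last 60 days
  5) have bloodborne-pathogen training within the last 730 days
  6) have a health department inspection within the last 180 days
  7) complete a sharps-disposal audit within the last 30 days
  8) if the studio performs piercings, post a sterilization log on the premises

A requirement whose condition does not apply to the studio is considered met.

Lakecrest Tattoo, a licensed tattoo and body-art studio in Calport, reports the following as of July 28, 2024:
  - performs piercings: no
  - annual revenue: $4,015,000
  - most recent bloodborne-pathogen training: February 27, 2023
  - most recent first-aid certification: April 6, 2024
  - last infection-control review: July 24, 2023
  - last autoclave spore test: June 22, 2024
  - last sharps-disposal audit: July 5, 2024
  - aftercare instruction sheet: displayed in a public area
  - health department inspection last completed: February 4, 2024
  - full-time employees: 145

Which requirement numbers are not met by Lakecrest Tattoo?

1

1. infection-control review 370 days ago vs limit 365 → not met
2. aftercare instruction sheet present → met
3. first-aid certification 113 days ago vs limit 120 → met
4. autoclave spore test 36 days ago vs limit 60 → met
5. bloodborne-pathogen training 517 days ago vs limit 730 → met
6. health department inspection 175 days ago vs limit 180 → met
7. sharps-disposal audit 23 days ago vs limit 30 → met
8. condition 'performs piercings' does not hold → requirement n/a → met
Not met: 1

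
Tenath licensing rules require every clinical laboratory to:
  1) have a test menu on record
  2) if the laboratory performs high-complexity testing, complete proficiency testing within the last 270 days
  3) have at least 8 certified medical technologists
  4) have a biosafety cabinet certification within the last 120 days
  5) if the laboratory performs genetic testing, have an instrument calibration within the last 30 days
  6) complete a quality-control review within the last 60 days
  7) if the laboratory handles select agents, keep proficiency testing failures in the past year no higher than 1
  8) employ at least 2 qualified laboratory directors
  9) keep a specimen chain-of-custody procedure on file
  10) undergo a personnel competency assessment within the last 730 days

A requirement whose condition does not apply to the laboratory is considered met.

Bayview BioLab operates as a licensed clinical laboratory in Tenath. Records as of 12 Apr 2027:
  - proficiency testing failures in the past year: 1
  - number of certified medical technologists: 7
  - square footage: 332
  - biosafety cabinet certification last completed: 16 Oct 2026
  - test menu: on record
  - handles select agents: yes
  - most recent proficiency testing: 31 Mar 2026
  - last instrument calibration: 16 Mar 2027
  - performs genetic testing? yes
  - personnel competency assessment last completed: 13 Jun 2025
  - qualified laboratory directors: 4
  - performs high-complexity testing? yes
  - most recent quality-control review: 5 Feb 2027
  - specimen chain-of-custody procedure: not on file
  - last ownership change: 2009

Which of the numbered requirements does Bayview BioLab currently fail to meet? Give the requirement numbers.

1. test menu present → met
2. condition 'performs high-complexity testing' holds; proficiency testing 377 days ago vs limit 270 → not met
3. certified medical technologists 7 < 8 → not met
4. biosafety cabinet certification 178 days ago vs limit 120 → not met
5. condition 'performs genetic testing' holds; instrument calibration 27 days ago vs limit 30 → met
6. quality-control review 66 days ago vs limit 60 → not met
7. condition 'handles select agents' holds; proficiency testing failures in the past year 1 ≤ 1 → met
8. qualified laboratory directors 4 ≥ 2 → met
9. specimen chain-of-custody procedure absent → not met
10. personnel competency assessment 668 days ago vs limit 730 → met
Not met: 2, 3, 4, 6, 9

2, 3, 4, 6, 9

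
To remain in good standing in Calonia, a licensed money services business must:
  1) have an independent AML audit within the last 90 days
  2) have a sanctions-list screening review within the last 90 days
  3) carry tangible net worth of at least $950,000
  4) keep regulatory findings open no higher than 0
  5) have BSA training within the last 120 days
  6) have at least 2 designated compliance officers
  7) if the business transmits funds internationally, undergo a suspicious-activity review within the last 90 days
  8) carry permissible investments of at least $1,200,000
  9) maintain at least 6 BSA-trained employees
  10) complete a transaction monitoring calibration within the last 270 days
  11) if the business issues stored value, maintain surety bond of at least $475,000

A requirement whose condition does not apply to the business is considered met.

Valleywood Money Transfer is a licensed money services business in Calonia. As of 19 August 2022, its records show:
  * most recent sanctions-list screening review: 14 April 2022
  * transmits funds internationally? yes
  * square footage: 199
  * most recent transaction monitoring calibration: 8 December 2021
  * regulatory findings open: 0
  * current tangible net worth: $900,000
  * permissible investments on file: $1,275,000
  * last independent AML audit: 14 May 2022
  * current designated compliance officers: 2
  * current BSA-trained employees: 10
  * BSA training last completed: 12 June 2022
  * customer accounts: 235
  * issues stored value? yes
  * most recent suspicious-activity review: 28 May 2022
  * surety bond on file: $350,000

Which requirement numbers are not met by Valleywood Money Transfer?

1, 2, 3, 11

1. independent AML audit 97 days ago vs limit 90 → not met
2. sanctions-list screening review 127 days ago vs limit 90 → not met
3. tangible net worth $900,000 < $950,000 → not met
4. regulatory findings open 0 ≤ 0 → met
5. BSA training 68 days ago vs limit 120 → met
6. designated compliance officers 2 ≥ 2 → met
7. condition 'transmits funds internationally' holds; suspicious-activity review 83 days ago vs limit 90 → met
8. permissible investments $1,275,000 ≥ $1,200,000 → met
9. BSA-trained employees 10 ≥ 6 → met
10. transaction monitoring calibration 254 days ago vs limit 270 → met
11. condition 'issues stored value' holds; surety bond $350,000 < $475,000 → not met
Not met: 1, 2, 3, 11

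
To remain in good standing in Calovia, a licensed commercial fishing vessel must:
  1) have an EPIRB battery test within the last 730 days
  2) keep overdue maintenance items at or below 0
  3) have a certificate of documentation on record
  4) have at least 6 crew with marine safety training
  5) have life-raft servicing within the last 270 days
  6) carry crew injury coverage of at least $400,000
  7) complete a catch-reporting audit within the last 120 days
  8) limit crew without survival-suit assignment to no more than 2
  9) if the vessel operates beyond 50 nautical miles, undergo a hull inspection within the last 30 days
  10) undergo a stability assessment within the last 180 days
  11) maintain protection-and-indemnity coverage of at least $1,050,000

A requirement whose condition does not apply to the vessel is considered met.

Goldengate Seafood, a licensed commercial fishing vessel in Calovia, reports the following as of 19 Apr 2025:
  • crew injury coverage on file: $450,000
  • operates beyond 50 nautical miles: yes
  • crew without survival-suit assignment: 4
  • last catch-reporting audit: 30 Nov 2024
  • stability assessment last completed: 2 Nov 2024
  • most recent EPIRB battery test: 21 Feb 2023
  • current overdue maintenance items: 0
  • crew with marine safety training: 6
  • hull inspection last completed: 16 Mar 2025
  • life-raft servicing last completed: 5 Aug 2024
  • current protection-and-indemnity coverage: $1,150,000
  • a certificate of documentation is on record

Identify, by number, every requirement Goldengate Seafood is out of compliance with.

1. EPIRB battery test 788 days ago vs limit 730 → not met
2. overdue maintenance items 0 ≤ 0 → met
3. certificate of documentation present → met
4. crew with marine safety training 6 ≥ 6 → met
5. life-raft servicing 257 days ago vs limit 270 → met
6. crew injury coverage $450,000 ≥ $400,000 → met
7. catch-reporting audit 140 days ago vs limit 120 → not met
8. crew without survival-suit assignment 4 > 2 → not met
9. condition 'operates beyond 50 nautical miles' holds; hull inspection 34 days ago vs limit 30 → not met
10. stability assessment 168 days ago vs limit 180 → met
11. protection-and-indemnity coverage $1,150,000 ≥ $1,050,000 → met
Not met: 1, 7, 8, 9

1, 7, 8, 9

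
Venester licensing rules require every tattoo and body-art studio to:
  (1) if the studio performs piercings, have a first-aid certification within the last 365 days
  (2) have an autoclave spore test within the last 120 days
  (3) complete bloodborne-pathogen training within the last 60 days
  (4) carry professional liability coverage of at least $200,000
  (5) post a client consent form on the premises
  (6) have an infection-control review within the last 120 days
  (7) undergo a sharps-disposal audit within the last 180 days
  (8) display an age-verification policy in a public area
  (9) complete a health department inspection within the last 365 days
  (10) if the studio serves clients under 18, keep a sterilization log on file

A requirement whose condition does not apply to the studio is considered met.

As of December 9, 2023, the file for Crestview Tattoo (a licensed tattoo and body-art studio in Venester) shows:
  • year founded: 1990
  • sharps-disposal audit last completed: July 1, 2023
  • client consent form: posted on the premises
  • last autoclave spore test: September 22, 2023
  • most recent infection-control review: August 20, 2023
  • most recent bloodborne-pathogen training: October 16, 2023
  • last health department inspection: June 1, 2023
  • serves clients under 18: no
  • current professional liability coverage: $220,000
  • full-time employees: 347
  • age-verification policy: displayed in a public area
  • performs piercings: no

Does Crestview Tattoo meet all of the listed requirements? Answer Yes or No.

Yes

1. condition 'performs piercings' does not hold → requirement n/a → met
2. autoclave spore test 78 days ago vs limit 120 → met
3. bloodborne-pathogen training 54 days ago vs limit 60 → met
4. professional liability coverage $220,000 ≥ $200,000 → met
5. client consent form present → met
6. infection-control review 111 days ago vs limit 120 → met
7. sharps-disposal audit 161 days ago vs limit 180 → met
8. age-verification policy present → met
9. health department inspection 191 days ago vs limit 365 → met
10. condition 'serves clients under 18' does not hold → requirement n/a → met
All met.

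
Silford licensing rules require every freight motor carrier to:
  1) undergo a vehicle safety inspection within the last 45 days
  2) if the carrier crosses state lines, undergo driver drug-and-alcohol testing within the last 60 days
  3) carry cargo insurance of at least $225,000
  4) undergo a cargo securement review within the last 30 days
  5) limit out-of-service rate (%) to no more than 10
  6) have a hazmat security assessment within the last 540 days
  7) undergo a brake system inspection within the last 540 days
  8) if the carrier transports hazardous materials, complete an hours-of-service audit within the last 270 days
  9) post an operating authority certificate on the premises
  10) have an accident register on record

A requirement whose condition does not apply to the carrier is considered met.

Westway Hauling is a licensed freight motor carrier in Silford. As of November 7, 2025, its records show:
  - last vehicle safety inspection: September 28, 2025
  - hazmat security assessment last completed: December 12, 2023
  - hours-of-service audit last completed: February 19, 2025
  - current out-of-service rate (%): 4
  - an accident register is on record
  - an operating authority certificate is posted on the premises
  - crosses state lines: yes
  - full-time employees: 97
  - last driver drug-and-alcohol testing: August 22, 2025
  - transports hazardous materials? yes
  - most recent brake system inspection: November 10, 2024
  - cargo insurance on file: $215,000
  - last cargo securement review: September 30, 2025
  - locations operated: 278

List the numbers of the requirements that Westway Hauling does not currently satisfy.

2, 3, 4, 6

1. vehicle safety inspection 40 days ago vs limit 45 → met
2. condition 'crosses state lines' holds; driver drug-and-alcohol testing 77 days ago vs limit 60 → not met
3. cargo insurance $215,000 < $225,000 → not met
4. cargo securement review 38 days ago vs limit 30 → not met
5. out-of-service rate (%) 4 ≤ 10 → met
6. hazmat security assessment 696 days ago vs limit 540 → not met
7. brake system inspection 362 days ago vs limit 540 → met
8. condition 'transports hazardous materials' holds; hours-of-service audit 261 days ago vs limit 270 → met
9. operating authority certificate present → met
10. accident register present → met
Not met: 2, 3, 4, 6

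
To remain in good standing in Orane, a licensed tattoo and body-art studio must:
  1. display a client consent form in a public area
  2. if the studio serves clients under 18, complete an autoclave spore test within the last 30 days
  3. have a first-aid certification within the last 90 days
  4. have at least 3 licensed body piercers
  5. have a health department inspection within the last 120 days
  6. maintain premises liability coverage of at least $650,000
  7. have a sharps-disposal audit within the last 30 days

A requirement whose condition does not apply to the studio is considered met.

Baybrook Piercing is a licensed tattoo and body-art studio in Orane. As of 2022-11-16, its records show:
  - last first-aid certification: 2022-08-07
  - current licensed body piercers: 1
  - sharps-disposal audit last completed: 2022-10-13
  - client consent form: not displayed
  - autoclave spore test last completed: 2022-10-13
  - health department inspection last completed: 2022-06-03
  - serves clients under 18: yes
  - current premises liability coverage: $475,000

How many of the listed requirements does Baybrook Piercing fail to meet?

7

1. client consent form absent → not met
2. condition 'serves clients under 18' holds; autoclave spore test 34 days ago vs limit 30 → not met
3. first-aid certification 101 days ago vs limit 90 → not met
4. licensed body piercers 1 < 3 → not met
5. health department inspection 166 days ago vs limit 120 → not met
6. premises liability coverage $475,000 < $650,000 → not met
7. sharps-disposal audit 34 days ago vs limit 30 → not met
Not met: 7 of 7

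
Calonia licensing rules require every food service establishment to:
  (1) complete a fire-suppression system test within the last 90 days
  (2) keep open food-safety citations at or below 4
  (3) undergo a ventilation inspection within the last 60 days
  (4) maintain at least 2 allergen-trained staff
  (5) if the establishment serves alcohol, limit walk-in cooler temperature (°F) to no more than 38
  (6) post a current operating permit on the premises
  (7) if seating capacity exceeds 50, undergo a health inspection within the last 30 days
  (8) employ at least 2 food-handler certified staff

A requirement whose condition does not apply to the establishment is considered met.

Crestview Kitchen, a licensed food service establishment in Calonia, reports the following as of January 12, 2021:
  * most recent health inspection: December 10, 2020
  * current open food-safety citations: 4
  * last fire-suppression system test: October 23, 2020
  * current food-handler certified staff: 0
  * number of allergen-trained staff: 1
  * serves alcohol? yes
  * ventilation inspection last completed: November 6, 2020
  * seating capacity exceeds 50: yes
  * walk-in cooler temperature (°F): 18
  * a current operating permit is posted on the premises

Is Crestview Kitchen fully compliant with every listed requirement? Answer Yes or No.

1. fire-suppression system test 81 days ago vs limit 90 → met
2. open food-safety citations 4 ≤ 4 → met
3. ventilation inspection 67 days ago vs limit 60 → not met
4. allergen-trained staff 1 < 2 → not met
5. condition 'serves alcohol' holds; walk-in cooler temperature (°F) 18 ≤ 38 → met
6. current operating permit present → met
7. condition 'seating capacity exceeds 50' holds; health inspection 33 days ago vs limit 30 → not met
8. food-handler certified staff 0 < 2 → not met
Not met: 3, 4, 7, 8

No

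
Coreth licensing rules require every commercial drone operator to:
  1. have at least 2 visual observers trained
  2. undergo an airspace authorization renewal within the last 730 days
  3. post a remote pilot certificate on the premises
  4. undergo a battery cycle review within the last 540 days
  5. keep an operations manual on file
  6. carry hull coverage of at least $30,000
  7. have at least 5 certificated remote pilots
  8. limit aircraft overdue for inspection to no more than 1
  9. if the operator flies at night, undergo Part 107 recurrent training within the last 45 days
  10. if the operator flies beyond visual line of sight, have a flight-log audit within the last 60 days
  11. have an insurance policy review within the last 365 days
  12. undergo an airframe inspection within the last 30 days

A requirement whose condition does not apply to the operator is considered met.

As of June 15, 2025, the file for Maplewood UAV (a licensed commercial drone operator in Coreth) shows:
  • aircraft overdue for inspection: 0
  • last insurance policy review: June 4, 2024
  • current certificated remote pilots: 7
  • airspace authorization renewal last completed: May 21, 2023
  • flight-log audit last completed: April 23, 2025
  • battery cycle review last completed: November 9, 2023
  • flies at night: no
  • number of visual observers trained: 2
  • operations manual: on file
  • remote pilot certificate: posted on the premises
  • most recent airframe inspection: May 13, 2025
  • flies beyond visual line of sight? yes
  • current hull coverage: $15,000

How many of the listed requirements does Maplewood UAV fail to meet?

1. visual observers trained 2 ≥ 2 → met
2. airspace authorization renewal 756 days ago vs limit 730 → not met
3. remote pilot certificate present → met
4. battery cycle review 584 days ago vs limit 540 → not met
5. operations manual present → met
6. hull coverage $15,000 < $30,000 → not met
7. certificated remote pilots 7 ≥ 5 → met
8. aircraft overdue for inspection 0 ≤ 1 → met
9. condition 'flies at night' does not hold → requirement n/a → met
10. condition 'flies beyond visual line of sight' holds; flight-log audit 53 days ago vs limit 60 → met
11. insurance policy review 376 days ago vs limit 365 → not met
12. airframe inspection 33 days ago vs limit 30 → not met
Not met: 5 of 12

5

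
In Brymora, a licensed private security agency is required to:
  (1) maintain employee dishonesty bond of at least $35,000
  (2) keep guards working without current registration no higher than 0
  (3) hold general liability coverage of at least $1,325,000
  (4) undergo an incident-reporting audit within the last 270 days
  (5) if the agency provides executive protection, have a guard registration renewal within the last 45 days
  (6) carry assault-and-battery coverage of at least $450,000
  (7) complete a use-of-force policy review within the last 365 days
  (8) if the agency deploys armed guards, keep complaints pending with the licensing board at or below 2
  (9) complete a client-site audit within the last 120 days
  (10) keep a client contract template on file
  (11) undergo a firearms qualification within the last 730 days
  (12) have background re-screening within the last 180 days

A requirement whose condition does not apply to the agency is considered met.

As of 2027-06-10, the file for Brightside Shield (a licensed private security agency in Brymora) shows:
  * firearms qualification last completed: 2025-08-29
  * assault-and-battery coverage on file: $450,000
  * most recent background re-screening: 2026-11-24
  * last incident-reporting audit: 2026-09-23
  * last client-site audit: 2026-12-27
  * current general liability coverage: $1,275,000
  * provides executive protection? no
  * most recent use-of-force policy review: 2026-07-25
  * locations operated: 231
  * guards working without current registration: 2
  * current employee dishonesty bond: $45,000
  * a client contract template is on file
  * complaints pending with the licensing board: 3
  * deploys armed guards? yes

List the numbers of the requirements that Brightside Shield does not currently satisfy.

2, 3, 8, 9, 12

1. employee dishonesty bond $45,000 ≥ $35,000 → met
2. guards working without current registration 2 > 0 → not met
3. general liability coverage $1,275,000 < $1,325,000 → not met
4. incident-reporting audit 260 days ago vs limit 270 → met
5. condition 'provides executive protection' does not hold → requirement n/a → met
6. assault-and-battery coverage $450,000 ≥ $450,000 → met
7. use-of-force policy review 320 days ago vs limit 365 → met
8. condition 'deploys armed guards' holds; complaints pending with the licensing board 3 > 2 → not met
9. client-site audit 165 days ago vs limit 120 → not met
10. client contract template present → met
11. firearms qualification 650 days ago vs limit 730 → met
12. background re-screening 198 days ago vs limit 180 → not met
Not met: 2, 3, 8, 9, 12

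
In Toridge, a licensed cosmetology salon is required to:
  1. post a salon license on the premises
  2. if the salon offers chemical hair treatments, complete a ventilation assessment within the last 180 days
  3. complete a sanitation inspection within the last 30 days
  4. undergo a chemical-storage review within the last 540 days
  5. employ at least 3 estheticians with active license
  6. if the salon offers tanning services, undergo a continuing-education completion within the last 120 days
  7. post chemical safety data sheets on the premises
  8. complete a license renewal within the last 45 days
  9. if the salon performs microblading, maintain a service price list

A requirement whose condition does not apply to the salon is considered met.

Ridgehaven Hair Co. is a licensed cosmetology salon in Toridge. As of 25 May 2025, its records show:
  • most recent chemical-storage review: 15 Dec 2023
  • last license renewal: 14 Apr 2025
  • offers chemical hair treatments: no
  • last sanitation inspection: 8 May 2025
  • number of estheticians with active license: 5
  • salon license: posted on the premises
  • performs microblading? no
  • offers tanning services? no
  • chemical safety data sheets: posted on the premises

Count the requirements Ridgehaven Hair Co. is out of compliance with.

0

1. salon license present → met
2. condition 'offers chemical hair treatments' does not hold → requirement n/a → met
3. sanitation inspection 17 days ago vs limit 30 → met
4. chemical-storage review 527 days ago vs limit 540 → met
5. estheticians with active license 5 ≥ 3 → met
6. condition 'offers tanning services' does not hold → requirement n/a → met
7. chemical safety data sheets present → met
8. license renewal 41 days ago vs limit 45 → met
9. condition 'performs microblading' does not hold → requirement n/a → met
Not met: 0 of 9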